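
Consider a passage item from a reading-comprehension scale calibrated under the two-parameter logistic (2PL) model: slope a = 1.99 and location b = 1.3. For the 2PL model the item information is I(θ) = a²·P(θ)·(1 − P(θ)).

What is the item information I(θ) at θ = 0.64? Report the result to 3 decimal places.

P = 1/(1+e^{1.3134}) = 0.2119
P(1−P) = 0.2119 × 0.7881 = 0.1670
I = a² × P(1−P) = 1.99² × 0.1670 = 0.66137

0.661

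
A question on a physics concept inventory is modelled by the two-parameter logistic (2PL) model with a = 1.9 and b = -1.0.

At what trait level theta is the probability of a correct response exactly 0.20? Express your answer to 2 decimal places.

-1.73

P(theta) = 1 / (1 + exp(−a(theta − b)))
logit = ln(0.2000/0.8000) = -1.3863
theta = b + logit/(a) = -1.0 + (-1.3863)/1.9000 = -1.7296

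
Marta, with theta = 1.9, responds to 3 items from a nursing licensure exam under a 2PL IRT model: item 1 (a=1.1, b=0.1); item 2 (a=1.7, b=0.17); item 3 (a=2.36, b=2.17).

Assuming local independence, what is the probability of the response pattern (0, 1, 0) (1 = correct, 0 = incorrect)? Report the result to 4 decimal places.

P(theta) = 1 / (1 + exp(−a(theta − b)))
P_1 = 1/(1+e^{-1.9800}) = 0.8787
P_2 = 1/(1+e^{-2.9410}) = 0.9498
P_3 = 1/(1+e^{0.6372}) = 0.3459
L = (1−P_1) × P_2 × (1−P_3) = 0.1213 × 0.9498 × 0.6541 = 0.07538

0.0754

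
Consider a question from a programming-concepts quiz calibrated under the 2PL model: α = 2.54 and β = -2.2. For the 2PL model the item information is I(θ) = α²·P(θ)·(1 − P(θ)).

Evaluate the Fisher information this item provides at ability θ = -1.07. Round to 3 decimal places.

P = 1/(1+e^{-2.8702}) = 0.9464
P(1−P) = 0.9464 × 0.0536 = 0.0508
I = α² × P(1−P) = 2.54² × 0.0508 = 0.32754

0.328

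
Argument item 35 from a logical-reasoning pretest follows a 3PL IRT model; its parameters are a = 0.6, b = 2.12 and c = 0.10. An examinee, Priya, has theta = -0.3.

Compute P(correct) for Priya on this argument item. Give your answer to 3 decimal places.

P(theta) = c + (1 − c) · 1 / (1 + exp(−a(theta − b)))
Exponent: 0.6 × (-0.3 − 2.12) = -1.4520
1/(1 + e^{1.4520}) = 0.1897
P = 0.10 + 0.90 × 0.1897 = 0.2707

0.271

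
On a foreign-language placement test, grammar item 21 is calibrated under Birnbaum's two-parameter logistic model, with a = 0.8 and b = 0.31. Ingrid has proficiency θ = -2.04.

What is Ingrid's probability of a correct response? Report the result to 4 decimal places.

0.1324

P(θ) = 1 / (1 + exp(−a(θ − b)))
Exponent: 0.8 × (-2.04 − 0.31) = -1.8800
1/(1 + e^{1.8800}) = 0.1324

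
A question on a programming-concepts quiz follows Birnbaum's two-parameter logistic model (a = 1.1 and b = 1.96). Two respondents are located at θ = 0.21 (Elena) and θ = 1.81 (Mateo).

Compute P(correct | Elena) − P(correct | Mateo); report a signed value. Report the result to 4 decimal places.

P(θ) = 1 / (1 + exp(−a(θ − b)))
P(Elena) = 0.1273  [exponent -1.9250]
P(Mateo) = 0.4588  [exponent -0.1650]
Difference = 0.1273 − 0.4588 = -0.3315

-0.3315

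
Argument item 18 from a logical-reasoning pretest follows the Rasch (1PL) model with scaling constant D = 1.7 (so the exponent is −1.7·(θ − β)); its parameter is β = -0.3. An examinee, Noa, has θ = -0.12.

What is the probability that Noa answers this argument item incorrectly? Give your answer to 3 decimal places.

0.424

P(θ) = 1 / (1 + exp(−D·(θ − β)))
Exponent: 1.7 × (-0.12 − (-0.3)) = 0.3060
1/(1 + e^{-0.3060}) = 0.5759
P = 0.5759
P(incorrect) = 1 − 0.5759 = 0.4241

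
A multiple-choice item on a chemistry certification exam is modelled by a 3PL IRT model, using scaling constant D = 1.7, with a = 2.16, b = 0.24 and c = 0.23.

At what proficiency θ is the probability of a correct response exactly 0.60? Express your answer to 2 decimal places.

0.22

P(θ) = c + (1 − c) · 1 / (1 + exp(−D·a(θ − b)))
Remove guessing floor: (0.60 − 0.23)/(1 − 0.23) = 0.4805
logit = ln(0.4805/0.5195) = -0.0780
θ = b + logit/(1.7·a) = 0.24 + (-0.0780)/3.6720 = 0.2188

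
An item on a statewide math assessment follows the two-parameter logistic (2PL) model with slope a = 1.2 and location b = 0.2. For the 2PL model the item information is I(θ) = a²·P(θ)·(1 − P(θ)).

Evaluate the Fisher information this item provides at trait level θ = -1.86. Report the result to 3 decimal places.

0.103

P = 1/(1+e^{2.4720}) = 0.0778
P(1−P) = 0.0778 × 0.9222 = 0.0718
I = a² × P(1−P) = 1.2² × 0.0718 = 0.10337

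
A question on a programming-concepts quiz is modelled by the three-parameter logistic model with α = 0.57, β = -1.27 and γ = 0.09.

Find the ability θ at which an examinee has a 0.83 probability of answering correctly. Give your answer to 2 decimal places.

P(θ) = γ + (1 − γ) · 1 / (1 + exp(−α(θ − β)))
Remove guessing floor: (0.83 − 0.09)/(1 − 0.09) = 0.8132
logit = ln(0.8132/0.1868) = 1.4709
θ = β + logit/(α) = -1.27 + 1.4709/0.5700 = 1.3104

1.31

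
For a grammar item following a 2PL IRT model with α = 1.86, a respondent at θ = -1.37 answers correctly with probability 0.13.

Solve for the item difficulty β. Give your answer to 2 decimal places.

P(θ) = 1 / (1 + exp(−α(θ − β)))
logit(0.13) = ln(0.13/0.87) = -1.9010
β = θ − logit/(α) = -1.37 − (-1.9010)/1.8600 = -0.3480

-0.35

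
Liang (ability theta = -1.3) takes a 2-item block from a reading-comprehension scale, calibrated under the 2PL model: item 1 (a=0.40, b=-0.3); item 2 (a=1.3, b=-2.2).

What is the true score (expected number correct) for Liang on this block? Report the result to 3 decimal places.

1.164

P(theta) = 1 / (1 + exp(−a(theta − b)))
P_1 = 1/(1+e^{0.4000}) = 0.4013
P_2 = 1/(1+e^{-1.1700}) = 0.7631
E[score] = 0.4013 + 0.7631 = 1.1645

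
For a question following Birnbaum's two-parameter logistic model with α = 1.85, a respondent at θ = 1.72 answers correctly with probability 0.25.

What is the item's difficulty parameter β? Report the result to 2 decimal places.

2.31

P(θ) = 1 / (1 + exp(−α(θ − β)))
logit(0.25) = ln(0.25/0.75) = -1.0986
β = θ − logit/(α) = 1.72 − (-1.0986)/1.8500 = 2.3138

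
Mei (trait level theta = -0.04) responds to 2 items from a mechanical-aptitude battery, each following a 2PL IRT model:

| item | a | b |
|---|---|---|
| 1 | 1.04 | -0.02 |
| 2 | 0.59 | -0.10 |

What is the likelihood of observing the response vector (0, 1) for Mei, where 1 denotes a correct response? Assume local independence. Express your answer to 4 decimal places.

0.2571

P(theta) = 1 / (1 + exp(−a(theta − b)))
P_1 = 1/(1+e^{0.0208}) = 0.4948
P_2 = 1/(1+e^{-0.0354}) = 0.5088
L = (1−P_1) × P_2 = 0.5052 × 0.5088 = 0.25707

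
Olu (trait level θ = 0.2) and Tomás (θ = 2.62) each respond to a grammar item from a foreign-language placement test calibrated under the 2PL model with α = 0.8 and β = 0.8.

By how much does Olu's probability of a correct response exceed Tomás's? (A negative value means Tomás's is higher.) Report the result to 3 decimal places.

P(θ) = 1 / (1 + exp(−α(θ − β)))
P(Olu) = 0.3823  [exponent -0.4800]
P(Tomás) = 0.8109  [exponent 1.4560]
Difference = 0.3823 − 0.8109 = -0.4287

-0.429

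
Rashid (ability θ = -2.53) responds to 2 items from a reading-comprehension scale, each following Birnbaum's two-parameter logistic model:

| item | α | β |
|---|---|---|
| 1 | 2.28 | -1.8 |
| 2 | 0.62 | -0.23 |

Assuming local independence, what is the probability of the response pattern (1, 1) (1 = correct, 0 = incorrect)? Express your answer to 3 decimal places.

0.031

P(θ) = 1 / (1 + exp(−α(θ − β)))
P_1 = 1/(1+e^{1.6644}) = 0.1592
P_2 = 1/(1+e^{1.4260}) = 0.1937
L = P_1 × P_2 = 0.1592 × 0.1937 = 0.03084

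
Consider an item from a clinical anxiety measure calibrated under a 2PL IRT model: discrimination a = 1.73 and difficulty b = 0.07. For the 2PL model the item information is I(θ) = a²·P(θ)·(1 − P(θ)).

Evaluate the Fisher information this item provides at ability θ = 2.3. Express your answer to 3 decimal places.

0.061

P = 1/(1+e^{-3.8579}) = 0.9793
P(1−P) = 0.9793 × 0.0207 = 0.0202
I = a² × P(1−P) = 1.73² × 0.0202 = 0.06060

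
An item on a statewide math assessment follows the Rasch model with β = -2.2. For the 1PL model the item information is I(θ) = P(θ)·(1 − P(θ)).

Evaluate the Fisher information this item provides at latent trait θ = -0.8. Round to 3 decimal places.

0.159

P = 1/(1+e^{-1.4000}) = 0.8022
P(1−P) = 0.8022 × 0.1978 = 0.1587
I = P(1−P) = 0.15868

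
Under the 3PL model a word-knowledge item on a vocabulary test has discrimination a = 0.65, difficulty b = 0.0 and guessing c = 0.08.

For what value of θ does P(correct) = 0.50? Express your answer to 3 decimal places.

-0.268

P(θ) = c + (1 − c) · 1 / (1 + exp(−a(θ − b)))
Remove guessing floor: (0.50 − 0.08)/(1 − 0.08) = 0.4565
logit = ln(0.4565/0.5435) = -0.1744
θ = b + logit/(a) = 0.0 + (-0.1744)/0.6500 = -0.2682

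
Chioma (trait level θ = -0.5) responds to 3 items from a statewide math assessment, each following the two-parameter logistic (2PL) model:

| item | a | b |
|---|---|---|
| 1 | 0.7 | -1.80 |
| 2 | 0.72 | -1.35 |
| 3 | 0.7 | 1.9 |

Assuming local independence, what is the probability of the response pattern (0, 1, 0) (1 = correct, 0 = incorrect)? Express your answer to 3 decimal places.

0.157

P(θ) = 1 / (1 + exp(−a(θ − b)))
P_1 = 1/(1+e^{-0.9100}) = 0.7130
P_2 = 1/(1+e^{-0.6120}) = 0.6484
P_3 = 1/(1+e^{1.6800}) = 0.1571
L = (1−P_1) × P_2 × (1−P_3) = 0.2870 × 0.6484 × 0.8429 = 0.15686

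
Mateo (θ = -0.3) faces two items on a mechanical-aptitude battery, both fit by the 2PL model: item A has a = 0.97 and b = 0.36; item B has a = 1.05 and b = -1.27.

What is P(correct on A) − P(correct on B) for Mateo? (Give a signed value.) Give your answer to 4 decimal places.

P(θ) = 1 / (1 + exp(−a(θ − b)))
P_A = 0.3452
P_B = 0.7347
P_A − P_B = -0.3895

-0.3895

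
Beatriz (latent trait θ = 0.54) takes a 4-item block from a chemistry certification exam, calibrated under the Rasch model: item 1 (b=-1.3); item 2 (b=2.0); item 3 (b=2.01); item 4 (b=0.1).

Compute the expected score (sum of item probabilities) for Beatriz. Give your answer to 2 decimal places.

P(θ) = 1 / (1 + exp(−(θ − b)))
P_1 = 1/(1+e^{-1.8400}) = 0.8629
P_2 = 1/(1+e^{1.4600}) = 0.1885
P_3 = 1/(1+e^{1.4700}) = 0.1869
P_4 = 1/(1+e^{-0.4400}) = 0.6083
E[score] = 0.8629 + 0.1885 + 0.1869 + 0.6083 = 1.8466

1.85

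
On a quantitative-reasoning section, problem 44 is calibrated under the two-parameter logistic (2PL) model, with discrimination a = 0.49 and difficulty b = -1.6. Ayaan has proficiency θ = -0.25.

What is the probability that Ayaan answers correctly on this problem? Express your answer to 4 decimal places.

P(θ) = 1 / (1 + exp(−a(θ − b)))
Exponent: 0.49 × (-0.25 − (-1.6)) = 0.6615
1/(1 + e^{-0.6615}) = 0.6596

0.6596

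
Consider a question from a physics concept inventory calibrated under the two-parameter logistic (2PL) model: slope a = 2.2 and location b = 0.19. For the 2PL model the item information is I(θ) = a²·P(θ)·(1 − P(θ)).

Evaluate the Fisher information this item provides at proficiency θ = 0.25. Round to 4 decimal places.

1.2047

P = 1/(1+e^{-0.1320}) = 0.5330
P(1−P) = 0.5330 × 0.4670 = 0.2489
I = a² × P(1−P) = 2.2² × 0.2489 = 1.20474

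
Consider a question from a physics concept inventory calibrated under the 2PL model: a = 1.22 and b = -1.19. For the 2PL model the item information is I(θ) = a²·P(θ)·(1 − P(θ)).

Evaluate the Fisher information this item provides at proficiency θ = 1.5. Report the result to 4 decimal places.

0.0519

P = 1/(1+e^{-3.2818}) = 0.9638
P(1−P) = 0.9638 × 0.0362 = 0.0349
I = a² × P(1−P) = 1.22² × 0.0349 = 0.05193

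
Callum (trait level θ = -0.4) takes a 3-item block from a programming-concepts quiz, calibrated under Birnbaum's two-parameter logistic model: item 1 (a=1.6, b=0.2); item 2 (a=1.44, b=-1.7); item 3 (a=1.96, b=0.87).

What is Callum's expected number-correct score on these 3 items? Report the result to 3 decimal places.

1.220

P(θ) = 1 / (1 + exp(−a(θ − b)))
P_1 = 1/(1+e^{0.9600}) = 0.2769
P_2 = 1/(1+e^{-1.8720}) = 0.8667
P_3 = 1/(1+e^{2.4892}) = 0.0766
E[score] = 0.2769 + 0.8667 + 0.0766 = 1.2202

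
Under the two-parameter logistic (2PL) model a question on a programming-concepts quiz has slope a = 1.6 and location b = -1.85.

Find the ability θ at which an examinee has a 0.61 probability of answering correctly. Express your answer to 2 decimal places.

-1.57

P(θ) = 1 / (1 + exp(−a(θ − b)))
logit = ln(0.6100/0.3900) = 0.4473
θ = b + logit/(a) = -1.85 + 0.4473/1.6000 = -1.5704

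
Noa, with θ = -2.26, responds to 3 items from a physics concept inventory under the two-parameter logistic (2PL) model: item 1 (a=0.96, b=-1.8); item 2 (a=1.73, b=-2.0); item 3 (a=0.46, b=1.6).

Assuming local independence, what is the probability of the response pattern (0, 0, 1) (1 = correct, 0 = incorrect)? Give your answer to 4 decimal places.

0.0538

P(θ) = 1 / (1 + exp(−a(θ − b)))
P_1 = 1/(1+e^{0.4416}) = 0.3914
P_2 = 1/(1+e^{0.4498}) = 0.3894
P_3 = 1/(1+e^{1.7756}) = 0.1448
L = (1−P_1) × (1−P_2) × P_3 = 0.6086 × 0.6106 × 0.1448 = 0.05383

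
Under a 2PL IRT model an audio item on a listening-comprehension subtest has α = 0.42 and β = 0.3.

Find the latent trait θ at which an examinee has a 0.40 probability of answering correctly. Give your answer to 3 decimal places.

-0.665

P(θ) = 1 / (1 + exp(−α(θ − β)))
logit = ln(0.4000/0.6000) = -0.4055
θ = β + logit/(α) = 0.3 + (-0.4055)/0.4200 = -0.6654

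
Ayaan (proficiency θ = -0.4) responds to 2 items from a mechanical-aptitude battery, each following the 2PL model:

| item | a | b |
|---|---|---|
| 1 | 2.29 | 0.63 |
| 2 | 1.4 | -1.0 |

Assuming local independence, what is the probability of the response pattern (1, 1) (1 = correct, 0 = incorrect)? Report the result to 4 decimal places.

0.0603

P(θ) = 1 / (1 + exp(−a(θ − b)))
P_1 = 1/(1+e^{2.3587}) = 0.0864
P_2 = 1/(1+e^{-0.8400}) = 0.6985
L = P_1 × P_2 = 0.0864 × 0.6985 = 0.06033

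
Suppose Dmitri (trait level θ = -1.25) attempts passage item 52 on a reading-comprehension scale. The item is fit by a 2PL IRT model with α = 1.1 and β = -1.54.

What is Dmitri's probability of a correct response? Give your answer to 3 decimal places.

P(θ) = 1 / (1 + exp(−α(θ − β)))
Exponent: 1.1 × (-1.25 − (-1.54)) = 0.3190
1/(1 + e^{-0.3190}) = 0.5791

0.579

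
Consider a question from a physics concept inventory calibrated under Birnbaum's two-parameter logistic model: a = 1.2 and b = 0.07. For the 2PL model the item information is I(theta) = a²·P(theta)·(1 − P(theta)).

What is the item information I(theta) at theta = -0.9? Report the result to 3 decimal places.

0.261

P = 1/(1+e^{1.1640}) = 0.2379
P(1−P) = 0.2379 × 0.7621 = 0.1813
I = a² × P(1−P) = 1.2² × 0.1813 = 0.26111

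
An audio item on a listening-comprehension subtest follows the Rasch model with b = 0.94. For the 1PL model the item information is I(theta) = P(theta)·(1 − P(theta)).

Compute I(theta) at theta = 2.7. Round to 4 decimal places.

P = 1/(1+e^{-1.7600}) = 0.8532
P(1−P) = 0.8532 × 0.1468 = 0.1252
I = P(1−P) = 0.12524

0.1252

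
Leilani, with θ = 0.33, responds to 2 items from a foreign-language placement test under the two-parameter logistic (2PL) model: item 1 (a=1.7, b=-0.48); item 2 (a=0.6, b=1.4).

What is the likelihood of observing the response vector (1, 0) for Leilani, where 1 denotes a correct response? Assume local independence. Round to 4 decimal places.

P(θ) = 1 / (1 + exp(−a(θ − b)))
P_1 = 1/(1+e^{-1.3770}) = 0.7985
P_2 = 1/(1+e^{0.6420}) = 0.3448
L = P_1 × (1−P_2) = 0.7985 × 0.6552 = 0.52319

0.5232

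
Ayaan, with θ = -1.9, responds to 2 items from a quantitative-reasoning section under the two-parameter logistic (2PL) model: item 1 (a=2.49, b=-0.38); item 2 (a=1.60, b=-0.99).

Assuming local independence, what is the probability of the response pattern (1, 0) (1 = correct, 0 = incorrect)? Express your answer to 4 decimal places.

0.0180

P(θ) = 1 / (1 + exp(−a(θ − b)))
P_1 = 1/(1+e^{3.7848}) = 0.0222
P_2 = 1/(1+e^{1.4560}) = 0.1891
L = P_1 × (1−P_2) = 0.0222 × 0.8109 = 0.01801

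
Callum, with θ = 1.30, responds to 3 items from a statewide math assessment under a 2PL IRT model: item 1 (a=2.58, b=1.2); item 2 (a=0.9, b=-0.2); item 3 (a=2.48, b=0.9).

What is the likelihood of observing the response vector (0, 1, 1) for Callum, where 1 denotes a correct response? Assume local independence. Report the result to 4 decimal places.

0.2525

P(θ) = 1 / (1 + exp(−a(θ − b)))
P_1 = 1/(1+e^{-0.2580}) = 0.5641
P_2 = 1/(1+e^{-1.3500}) = 0.7941
P_3 = 1/(1+e^{-0.9920}) = 0.7295
L = (1−P_1) × P_2 × P_3 = 0.4359 × 0.7941 × 0.7295 = 0.25249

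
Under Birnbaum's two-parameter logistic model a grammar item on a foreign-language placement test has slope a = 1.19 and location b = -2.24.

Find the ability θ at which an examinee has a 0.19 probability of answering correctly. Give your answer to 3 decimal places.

-3.458

P(θ) = 1 / (1 + exp(−a(θ − b)))
logit = ln(0.1900/0.8100) = -1.4500
θ = b + logit/(a) = -2.24 + (-1.4500)/1.1900 = -3.4585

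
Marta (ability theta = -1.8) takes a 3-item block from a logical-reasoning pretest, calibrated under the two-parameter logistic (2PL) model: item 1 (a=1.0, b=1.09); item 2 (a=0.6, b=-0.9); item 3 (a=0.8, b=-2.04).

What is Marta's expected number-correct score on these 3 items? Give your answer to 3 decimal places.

P(theta) = 1 / (1 + exp(−a(theta − b)))
P_1 = 1/(1+e^{2.8900}) = 0.0527
P_2 = 1/(1+e^{0.5400}) = 0.3682
P_3 = 1/(1+e^{-0.1920}) = 0.5479
E[score] = 0.0527 + 0.3682 + 0.5479 = 0.9687

0.969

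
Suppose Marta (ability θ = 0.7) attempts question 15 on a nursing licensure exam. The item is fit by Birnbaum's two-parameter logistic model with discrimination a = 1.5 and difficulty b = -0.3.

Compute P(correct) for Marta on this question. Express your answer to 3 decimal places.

P(θ) = 1 / (1 + exp(−a(θ − b)))
Exponent: 1.5 × (0.7 − (-0.3)) = 1.5000
1/(1 + e^{-1.5000}) = 0.8176

0.818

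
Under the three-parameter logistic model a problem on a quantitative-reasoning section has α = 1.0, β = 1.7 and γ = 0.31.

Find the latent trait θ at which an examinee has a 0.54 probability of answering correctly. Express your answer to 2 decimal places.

1.01

P(θ) = γ + (1 − γ) · 1 / (1 + exp(−α(θ − β)))
Remove guessing floor: (0.54 − 0.31)/(1 − 0.31) = 0.3333
logit = ln(0.3333/0.6667) = -0.6931
θ = β + logit/(α) = 1.7 + (-0.6931)/1.0000 = 1.0069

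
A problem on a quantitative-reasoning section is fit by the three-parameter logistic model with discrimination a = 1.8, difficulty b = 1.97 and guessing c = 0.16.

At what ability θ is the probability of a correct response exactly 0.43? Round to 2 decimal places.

1.55

P(θ) = c + (1 − c) · 1 / (1 + exp(−a(θ − b)))
Remove guessing floor: (0.43 − 0.16)/(1 − 0.16) = 0.3214
logit = ln(0.3214/0.6786) = -0.7472
θ = b + logit/(a) = 1.97 + (-0.7472)/1.8000 = 1.5549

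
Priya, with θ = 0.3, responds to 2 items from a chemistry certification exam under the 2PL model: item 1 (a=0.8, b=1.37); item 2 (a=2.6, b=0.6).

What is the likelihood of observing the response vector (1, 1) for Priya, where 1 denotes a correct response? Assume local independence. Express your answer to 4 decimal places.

0.0937

P(θ) = 1 / (1 + exp(−a(θ − b)))
P_1 = 1/(1+e^{0.8560}) = 0.2982
P_2 = 1/(1+e^{0.7800}) = 0.3143
L = P_1 × P_2 = 0.2982 × 0.3143 = 0.09372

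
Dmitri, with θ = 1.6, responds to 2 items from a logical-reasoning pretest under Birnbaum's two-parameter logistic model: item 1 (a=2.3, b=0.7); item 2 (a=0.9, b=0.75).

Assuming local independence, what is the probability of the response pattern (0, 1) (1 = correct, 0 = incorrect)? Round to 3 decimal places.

P(θ) = 1 / (1 + exp(−a(θ − b)))
P_1 = 1/(1+e^{-2.0700}) = 0.8880
P_2 = 1/(1+e^{-0.7650}) = 0.6824
L = (1−P_1) × P_2 = 0.1120 × 0.6824 = 0.07647

0.076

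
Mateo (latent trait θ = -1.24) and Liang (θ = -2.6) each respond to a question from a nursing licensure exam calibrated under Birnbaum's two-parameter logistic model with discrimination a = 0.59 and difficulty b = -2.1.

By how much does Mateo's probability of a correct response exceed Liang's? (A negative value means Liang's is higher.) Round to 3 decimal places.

0.197

P(θ) = 1 / (1 + exp(−a(θ − b)))
P(Mateo) = 0.6242  [exponent 0.5074]
P(Liang) = 0.4268  [exponent -0.2950]
Difference = 0.6242 − 0.4268 = 0.1974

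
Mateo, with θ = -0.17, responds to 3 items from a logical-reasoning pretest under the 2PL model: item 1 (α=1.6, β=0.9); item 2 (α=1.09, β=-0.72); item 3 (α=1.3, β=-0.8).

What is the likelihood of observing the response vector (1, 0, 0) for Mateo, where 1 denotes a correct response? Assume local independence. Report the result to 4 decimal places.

0.0166

P(θ) = 1 / (1 + exp(−α(θ − β)))
P_1 = 1/(1+e^{1.7120}) = 0.1529
P_2 = 1/(1+e^{-0.5995}) = 0.6455
P_3 = 1/(1+e^{-0.8190}) = 0.6940
L = P_1 × (1−P_2) × (1−P_3) = 0.1529 × 0.3545 × 0.3060 = 0.01658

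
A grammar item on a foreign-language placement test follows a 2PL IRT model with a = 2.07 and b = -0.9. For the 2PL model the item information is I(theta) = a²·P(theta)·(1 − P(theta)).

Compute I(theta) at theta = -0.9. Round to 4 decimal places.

1.0712

P = 1/(1+e^{0.0000}) = 0.5000
P(1−P) = 0.5000 × 0.5000 = 0.2500
I = a² × P(1−P) = 2.07² × 0.2500 = 1.07122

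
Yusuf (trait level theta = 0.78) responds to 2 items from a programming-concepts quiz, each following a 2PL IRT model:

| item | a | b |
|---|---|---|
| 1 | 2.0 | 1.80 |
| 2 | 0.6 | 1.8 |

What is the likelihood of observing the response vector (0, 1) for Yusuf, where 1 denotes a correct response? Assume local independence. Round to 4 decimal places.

0.3111

P(theta) = 1 / (1 + exp(−a(theta − b)))
P_1 = 1/(1+e^{2.0400}) = 0.1151
P_2 = 1/(1+e^{0.6120}) = 0.3516
L = (1−P_1) × P_2 = 0.8849 × 0.3516 = 0.31115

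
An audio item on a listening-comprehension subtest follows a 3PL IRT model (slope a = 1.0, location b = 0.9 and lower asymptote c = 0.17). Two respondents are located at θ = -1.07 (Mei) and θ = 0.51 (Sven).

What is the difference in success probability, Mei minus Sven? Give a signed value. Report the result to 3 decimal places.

P(θ) = c + (1 − c) · 1 / (1 + exp(−a(θ − b)))
P(Mei) = 0.2716  [exponent -1.9700]
P(Sven) = 0.5051  [exponent -0.3900]
Difference = 0.2716 − 0.5051 = -0.2335

-0.234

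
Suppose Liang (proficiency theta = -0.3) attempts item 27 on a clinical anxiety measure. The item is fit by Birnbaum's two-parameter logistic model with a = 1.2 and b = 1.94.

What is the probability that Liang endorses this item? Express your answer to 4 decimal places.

0.0637

P(theta) = 1 / (1 + exp(−a(theta − b)))
Exponent: 1.2 × (-0.3 − 1.94) = -2.6880
1/(1 + e^{2.6880}) = 0.0637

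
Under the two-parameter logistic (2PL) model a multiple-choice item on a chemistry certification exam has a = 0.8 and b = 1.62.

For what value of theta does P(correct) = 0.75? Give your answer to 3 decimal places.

2.993

P(theta) = 1 / (1 + exp(−a(theta − b)))
logit = ln(0.7500/0.2500) = 1.0986
theta = b + logit/(a) = 1.62 + 1.0986/0.8000 = 2.9933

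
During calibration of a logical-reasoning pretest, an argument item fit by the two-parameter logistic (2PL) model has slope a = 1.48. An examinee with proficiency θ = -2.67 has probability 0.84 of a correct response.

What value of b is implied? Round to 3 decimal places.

-3.790

P(θ) = 1 / (1 + exp(−a(θ − b)))
logit(0.84) = ln(0.84/0.16) = 1.6582
b = θ − logit/(a) = -2.67 − 1.6582/1.4800 = -3.7904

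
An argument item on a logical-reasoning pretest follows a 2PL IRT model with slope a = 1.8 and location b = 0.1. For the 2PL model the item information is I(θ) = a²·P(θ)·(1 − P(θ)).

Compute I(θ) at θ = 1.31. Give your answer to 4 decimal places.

0.2961

P = 1/(1+e^{-2.1780}) = 0.8983
P(1−P) = 0.8983 × 0.1017 = 0.0914
I = a² × P(1−P) = 1.8² × 0.0914 = 0.29611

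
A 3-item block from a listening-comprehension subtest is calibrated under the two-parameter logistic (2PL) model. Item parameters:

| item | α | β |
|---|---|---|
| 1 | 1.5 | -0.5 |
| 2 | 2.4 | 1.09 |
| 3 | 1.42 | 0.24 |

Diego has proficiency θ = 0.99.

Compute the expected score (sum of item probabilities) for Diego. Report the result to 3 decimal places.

2.087

P(θ) = 1 / (1 + exp(−α(θ − β)))
P_1 = 1/(1+e^{-2.2350}) = 0.9033
P_2 = 1/(1+e^{0.2400}) = 0.4403
P_3 = 1/(1+e^{-1.0650}) = 0.7436
E[score] = 0.9033 + 0.4403 + 0.7436 = 2.0873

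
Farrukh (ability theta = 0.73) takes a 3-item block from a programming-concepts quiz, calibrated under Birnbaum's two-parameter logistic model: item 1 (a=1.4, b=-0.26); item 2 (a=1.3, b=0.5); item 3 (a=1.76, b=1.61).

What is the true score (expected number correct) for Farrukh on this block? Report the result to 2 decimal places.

P(theta) = 1 / (1 + exp(−a(theta − b)))
P_1 = 1/(1+e^{-1.3860}) = 0.8000
P_2 = 1/(1+e^{-0.2990}) = 0.5742
P_3 = 1/(1+e^{1.5488}) = 0.1753
E[score] = 0.8000 + 0.5742 + 0.1753 = 1.5494

1.55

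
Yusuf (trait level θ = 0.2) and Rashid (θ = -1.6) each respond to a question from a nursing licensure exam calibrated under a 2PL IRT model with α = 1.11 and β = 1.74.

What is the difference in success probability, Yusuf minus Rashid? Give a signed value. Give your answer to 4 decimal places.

P(θ) = 1 / (1 + exp(−α(θ − β)))
P(Yusuf) = 0.1532  [exponent -1.7094]
P(Rashid) = 0.0240  [exponent -3.7074]
Difference = 0.1532 − 0.0240 = 0.1293

0.1293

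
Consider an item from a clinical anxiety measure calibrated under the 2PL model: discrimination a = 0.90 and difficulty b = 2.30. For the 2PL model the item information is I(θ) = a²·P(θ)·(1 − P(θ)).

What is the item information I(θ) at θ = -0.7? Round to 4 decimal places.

0.0478

P = 1/(1+e^{2.7000}) = 0.0630
P(1−P) = 0.0630 × 0.9370 = 0.0590
I = a² × P(1−P) = 0.90² × 0.0590 = 0.04780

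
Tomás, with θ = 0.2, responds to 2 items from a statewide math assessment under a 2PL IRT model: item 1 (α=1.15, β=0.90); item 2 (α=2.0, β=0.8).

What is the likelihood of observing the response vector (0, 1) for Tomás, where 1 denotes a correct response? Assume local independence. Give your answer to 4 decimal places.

P(θ) = 1 / (1 + exp(−α(θ − β)))
P_1 = 1/(1+e^{0.8050}) = 0.3090
P_2 = 1/(1+e^{1.2000}) = 0.2315
L = (1−P_1) × P_2 = 0.6910 × 0.2315 = 0.15996

0.1600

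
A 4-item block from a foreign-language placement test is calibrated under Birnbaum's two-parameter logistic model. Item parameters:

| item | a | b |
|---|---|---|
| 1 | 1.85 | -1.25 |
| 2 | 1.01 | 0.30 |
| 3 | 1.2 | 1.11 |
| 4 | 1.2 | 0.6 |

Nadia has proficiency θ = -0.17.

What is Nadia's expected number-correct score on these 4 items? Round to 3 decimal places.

1.725

P(θ) = 1 / (1 + exp(−a(θ − b)))
P_1 = 1/(1+e^{-1.9980}) = 0.8806
P_2 = 1/(1+e^{0.4747}) = 0.3835
P_3 = 1/(1+e^{1.5360}) = 0.1771
P_4 = 1/(1+e^{0.9240}) = 0.2841
E[score] = 0.8806 + 0.3835 + 0.1771 + 0.2841 = 1.7254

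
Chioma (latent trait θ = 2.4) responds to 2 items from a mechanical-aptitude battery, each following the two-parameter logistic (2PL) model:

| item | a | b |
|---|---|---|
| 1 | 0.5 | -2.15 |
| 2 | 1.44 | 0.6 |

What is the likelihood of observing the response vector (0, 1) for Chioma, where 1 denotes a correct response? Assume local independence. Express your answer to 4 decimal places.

P(θ) = 1 / (1 + exp(−a(θ − b)))
P_1 = 1/(1+e^{-2.2750}) = 0.9068
P_2 = 1/(1+e^{-2.5920}) = 0.9303
L = (1−P_1) × P_2 = 0.0932 × 0.9303 = 0.08672

0.0867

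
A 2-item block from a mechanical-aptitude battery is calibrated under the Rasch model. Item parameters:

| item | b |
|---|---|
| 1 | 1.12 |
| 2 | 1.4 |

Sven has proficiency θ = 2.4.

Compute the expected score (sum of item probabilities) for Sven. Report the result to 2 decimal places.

1.51

P(θ) = 1 / (1 + exp(−(θ − b)))
P_1 = 1/(1+e^{-1.2800}) = 0.7824
P_2 = 1/(1+e^{-1.0000}) = 0.7311
E[score] = 0.7824 + 0.7311 = 1.5135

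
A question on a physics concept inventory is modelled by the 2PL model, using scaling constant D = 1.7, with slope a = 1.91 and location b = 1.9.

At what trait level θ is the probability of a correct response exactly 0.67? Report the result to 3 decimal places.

2.118

P(θ) = 1 / (1 + exp(−D·a(θ − b)))
logit = ln(0.6700/0.3300) = 0.7082
θ = b + logit/(1.7·a) = 1.9 + 0.7082/3.2470 = 2.1181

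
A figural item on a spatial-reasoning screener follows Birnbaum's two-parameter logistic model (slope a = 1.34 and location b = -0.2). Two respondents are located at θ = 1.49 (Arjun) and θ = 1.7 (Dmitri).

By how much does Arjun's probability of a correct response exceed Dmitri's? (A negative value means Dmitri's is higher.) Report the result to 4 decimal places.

-0.0214

P(θ) = 1 / (1 + exp(−a(θ − b)))
P(Arjun) = 0.9059  [exponent 2.2646]
P(Dmitri) = 0.9273  [exponent 2.5460]
Difference = 0.9059 − 0.9273 = -0.0214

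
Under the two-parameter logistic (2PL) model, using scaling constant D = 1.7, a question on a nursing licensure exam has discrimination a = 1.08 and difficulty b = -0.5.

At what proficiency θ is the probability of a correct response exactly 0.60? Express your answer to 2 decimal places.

-0.28

P(θ) = 1 / (1 + exp(−D·a(θ − b)))
logit = ln(0.6000/0.4000) = 0.4055
θ = b + logit/(1.7·a) = -0.5 + 0.4055/1.8360 = -0.2792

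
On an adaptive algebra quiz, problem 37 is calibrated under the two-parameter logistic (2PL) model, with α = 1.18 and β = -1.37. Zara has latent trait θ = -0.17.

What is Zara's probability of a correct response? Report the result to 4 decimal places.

P(θ) = 1 / (1 + exp(−α(θ − β)))
Exponent: 1.18 × (-0.17 − (-1.37)) = 1.4160
1/(1 + e^{-1.4160}) = 0.8047

0.8047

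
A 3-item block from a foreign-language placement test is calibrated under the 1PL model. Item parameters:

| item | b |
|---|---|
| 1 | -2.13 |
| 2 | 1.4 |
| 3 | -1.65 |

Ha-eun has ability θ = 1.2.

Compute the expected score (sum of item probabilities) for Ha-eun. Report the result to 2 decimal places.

P(θ) = 1 / (1 + exp(−(θ − b)))
P_1 = 1/(1+e^{-3.3300}) = 0.9654
P_2 = 1/(1+e^{0.2000}) = 0.4502
P_3 = 1/(1+e^{-2.8500}) = 0.9453
E[score] = 0.9654 + 0.4502 + 0.9453 = 2.3609

2.36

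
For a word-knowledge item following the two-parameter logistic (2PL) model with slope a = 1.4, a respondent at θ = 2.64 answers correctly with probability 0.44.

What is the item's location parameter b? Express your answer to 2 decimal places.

P(θ) = 1 / (1 + exp(−a(θ − b)))
logit(0.44) = ln(0.44/0.56) = -0.2412
b = θ − logit/(a) = 2.64 − (-0.2412)/1.4000 = 2.8123

2.81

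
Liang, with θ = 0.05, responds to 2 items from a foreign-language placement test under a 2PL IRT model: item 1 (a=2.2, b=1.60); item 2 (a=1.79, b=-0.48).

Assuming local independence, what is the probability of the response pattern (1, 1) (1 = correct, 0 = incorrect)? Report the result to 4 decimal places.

0.0231

P(θ) = 1 / (1 + exp(−a(θ − b)))
P_1 = 1/(1+e^{3.4100}) = 0.0320
P_2 = 1/(1+e^{-0.9487}) = 0.7209
L = P_1 × P_2 = 0.0320 × 0.7209 = 0.02306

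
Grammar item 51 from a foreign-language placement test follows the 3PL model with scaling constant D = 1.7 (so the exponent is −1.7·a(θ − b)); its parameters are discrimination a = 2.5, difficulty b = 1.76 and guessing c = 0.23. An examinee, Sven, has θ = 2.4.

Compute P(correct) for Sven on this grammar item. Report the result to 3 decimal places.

0.952

P(θ) = c + (1 − c) · 1 / (1 + exp(−D·a(θ − b)))
Exponent: 1.7 × 2.5 × (2.4 − 1.76) = 2.7200
1/(1 + e^{-2.7200}) = 0.9382
P = 0.23 + 0.77 × 0.9382 = 0.9524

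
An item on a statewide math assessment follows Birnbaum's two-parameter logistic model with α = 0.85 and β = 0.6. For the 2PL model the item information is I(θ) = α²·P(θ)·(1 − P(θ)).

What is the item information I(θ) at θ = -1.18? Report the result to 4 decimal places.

0.1069

P = 1/(1+e^{1.5130}) = 0.1805
P(1−P) = 0.1805 × 0.8195 = 0.1479
I = α² × P(1−P) = 0.85² × 0.1479 = 0.10687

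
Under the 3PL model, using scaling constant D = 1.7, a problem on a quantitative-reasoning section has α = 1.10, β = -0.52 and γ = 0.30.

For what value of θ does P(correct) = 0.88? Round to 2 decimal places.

0.32

P(θ) = γ + (1 − γ) · 1 / (1 + exp(−D·α(θ − β)))
Remove guessing floor: (0.88 − 0.30)/(1 − 0.30) = 0.8286
logit = ln(0.8286/0.1714) = 1.5755
θ = β + logit/(1.7·α) = -0.52 + 1.5755/1.8700 = 0.3225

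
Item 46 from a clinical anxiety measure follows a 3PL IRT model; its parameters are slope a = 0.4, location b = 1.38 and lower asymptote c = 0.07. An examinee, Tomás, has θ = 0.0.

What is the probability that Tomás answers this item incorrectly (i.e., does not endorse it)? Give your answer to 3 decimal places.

P(θ) = c + (1 − c) · 1 / (1 + exp(−a(θ − b)))
Exponent: 0.4 × (0.0 − 1.38) = -0.5520
1/(1 + e^{0.5520}) = 0.3654
P = 0.07 + 0.93 × 0.3654 = 0.4098
P(incorrect) = 1 − 0.4098 = 0.5902

0.590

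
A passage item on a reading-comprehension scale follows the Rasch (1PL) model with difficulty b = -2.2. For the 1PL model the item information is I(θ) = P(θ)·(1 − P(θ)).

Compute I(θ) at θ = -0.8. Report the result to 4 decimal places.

0.1587

P = 1/(1+e^{-1.4000}) = 0.8022
P(1−P) = 0.8022 × 0.1978 = 0.1587
I = P(1−P) = 0.15868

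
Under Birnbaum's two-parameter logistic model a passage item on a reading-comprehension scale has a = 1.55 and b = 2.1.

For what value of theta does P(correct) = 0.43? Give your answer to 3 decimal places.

1.918

P(theta) = 1 / (1 + exp(−a(theta − b)))
logit = ln(0.4300/0.5700) = -0.2819
theta = b + logit/(a) = 2.1 + (-0.2819)/1.5500 = 1.9182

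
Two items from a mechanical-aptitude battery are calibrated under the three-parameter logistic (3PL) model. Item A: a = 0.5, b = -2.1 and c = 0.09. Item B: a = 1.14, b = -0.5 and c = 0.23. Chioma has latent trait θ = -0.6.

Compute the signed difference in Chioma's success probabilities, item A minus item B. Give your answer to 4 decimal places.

0.1150

P(θ) = c + (1 − c) · 1 / (1 + exp(−a(θ − b)))
P_A = 0.7081
P_B = 0.5931
P_A − P_B = 0.1150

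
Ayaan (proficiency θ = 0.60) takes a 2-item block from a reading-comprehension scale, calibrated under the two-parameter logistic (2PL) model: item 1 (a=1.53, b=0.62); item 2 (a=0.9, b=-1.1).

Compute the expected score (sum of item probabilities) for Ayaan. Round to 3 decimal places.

1.314

P(θ) = 1 / (1 + exp(−a(θ − b)))
P_1 = 1/(1+e^{0.0306}) = 0.4924
P_2 = 1/(1+e^{-1.5300}) = 0.8220
E[score] = 0.4924 + 0.8220 = 1.3144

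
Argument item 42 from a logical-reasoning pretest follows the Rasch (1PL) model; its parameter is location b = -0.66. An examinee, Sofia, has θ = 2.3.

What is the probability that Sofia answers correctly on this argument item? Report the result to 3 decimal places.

P(θ) = 1 / (1 + exp(−(θ − b)))
Exponent: (2.3 − (-0.66)) = 2.9600
1/(1 + e^{-2.9600}) = 0.9507
P = 0.9507

0.951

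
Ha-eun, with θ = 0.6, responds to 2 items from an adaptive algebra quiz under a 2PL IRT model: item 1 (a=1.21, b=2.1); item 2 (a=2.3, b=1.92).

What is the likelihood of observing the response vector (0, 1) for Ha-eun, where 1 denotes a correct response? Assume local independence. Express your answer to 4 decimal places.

P(θ) = 1 / (1 + exp(−a(θ − b)))
P_1 = 1/(1+e^{1.8150}) = 0.1400
P_2 = 1/(1+e^{3.0360}) = 0.0458
L = (1−P_1) × P_2 = 0.8600 × 0.0458 = 0.03941

0.0394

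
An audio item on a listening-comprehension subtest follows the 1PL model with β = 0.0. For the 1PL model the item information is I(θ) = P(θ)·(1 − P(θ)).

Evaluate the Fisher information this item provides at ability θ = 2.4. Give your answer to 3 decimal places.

0.076

P = 1/(1+e^{-2.4000}) = 0.9168
P(1−P) = 0.9168 × 0.0832 = 0.0763
I = P(1−P) = 0.07625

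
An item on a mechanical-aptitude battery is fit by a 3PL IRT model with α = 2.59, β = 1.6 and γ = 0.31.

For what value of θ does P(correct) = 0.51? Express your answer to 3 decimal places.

1.254

P(θ) = γ + (1 − γ) · 1 / (1 + exp(−α(θ − β)))
Remove guessing floor: (0.51 − 0.31)/(1 − 0.31) = 0.2899
logit = ln(0.2899/0.7101) = -0.8961
θ = β + logit/(α) = 1.6 + (-0.8961)/2.5900 = 1.2540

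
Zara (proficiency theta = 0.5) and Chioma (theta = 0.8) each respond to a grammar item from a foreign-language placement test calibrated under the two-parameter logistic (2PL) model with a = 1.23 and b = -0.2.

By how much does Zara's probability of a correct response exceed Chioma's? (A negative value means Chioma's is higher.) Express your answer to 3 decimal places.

-0.071

P(theta) = 1 / (1 + exp(−a(theta − b)))
P(Zara) = 0.7029  [exponent 0.8610]
P(Chioma) = 0.7738  [exponent 1.2300]
Difference = 0.7029 − 0.7738 = -0.0709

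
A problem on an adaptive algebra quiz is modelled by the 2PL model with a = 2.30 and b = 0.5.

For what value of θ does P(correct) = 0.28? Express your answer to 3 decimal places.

0.089

P(θ) = 1 / (1 + exp(−a(θ − b)))
logit = ln(0.2800/0.7200) = -0.9445
θ = b + logit/(a) = 0.5 + (-0.9445)/2.3000 = 0.0894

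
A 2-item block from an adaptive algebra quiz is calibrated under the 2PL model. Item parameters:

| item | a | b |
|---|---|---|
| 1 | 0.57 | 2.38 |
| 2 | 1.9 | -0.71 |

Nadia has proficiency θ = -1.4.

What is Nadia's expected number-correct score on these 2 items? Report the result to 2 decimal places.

P(θ) = 1 / (1 + exp(−a(θ − b)))
P_1 = 1/(1+e^{2.1546}) = 0.1039
P_2 = 1/(1+e^{1.3110}) = 0.2123
E[score] = 0.1039 + 0.2123 = 0.3162

0.32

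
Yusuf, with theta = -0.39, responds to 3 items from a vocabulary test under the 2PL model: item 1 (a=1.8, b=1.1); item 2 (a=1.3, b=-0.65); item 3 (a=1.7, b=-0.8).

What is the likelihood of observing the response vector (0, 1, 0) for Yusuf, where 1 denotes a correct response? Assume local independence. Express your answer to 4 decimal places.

0.1816

P(theta) = 1 / (1 + exp(−a(theta − b)))
P_1 = 1/(1+e^{2.6820}) = 0.0640
P_2 = 1/(1+e^{-0.3380}) = 0.5837
P_3 = 1/(1+e^{-0.6970}) = 0.6675
L = (1−P_1) × P_2 × (1−P_3) = 0.9360 × 0.5837 × 0.3325 = 0.18164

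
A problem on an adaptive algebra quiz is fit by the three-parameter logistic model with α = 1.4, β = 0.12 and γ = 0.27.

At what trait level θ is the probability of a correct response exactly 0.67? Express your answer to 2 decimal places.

0.26

P(θ) = γ + (1 − γ) · 1 / (1 + exp(−α(θ − β)))
Remove guessing floor: (0.67 − 0.27)/(1 − 0.27) = 0.5479
logit = ln(0.5479/0.4521) = 0.1924
θ = β + logit/(α) = 0.12 + 0.1924/1.4000 = 0.2574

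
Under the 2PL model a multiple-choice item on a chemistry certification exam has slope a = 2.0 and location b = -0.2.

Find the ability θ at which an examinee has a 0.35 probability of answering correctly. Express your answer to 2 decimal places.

P(θ) = 1 / (1 + exp(−a(θ − b)))
logit = ln(0.3500/0.6500) = -0.6190
θ = b + logit/(a) = -0.2 + (-0.6190)/2.0000 = -0.5095

-0.51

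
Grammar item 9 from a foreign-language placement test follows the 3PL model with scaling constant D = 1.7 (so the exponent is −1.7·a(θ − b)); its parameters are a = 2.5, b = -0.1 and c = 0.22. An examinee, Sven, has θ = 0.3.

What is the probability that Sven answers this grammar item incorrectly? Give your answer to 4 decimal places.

P(θ) = c + (1 − c) · 1 / (1 + exp(−D·a(θ − b)))
Exponent: 1.7 × 2.5 × (0.3 − (-0.1)) = 1.7000
1/(1 + e^{-1.7000}) = 0.8455
P = 0.22 + 0.78 × 0.8455 = 0.8795
P(incorrect) = 1 − 0.8795 = 0.1205

0.1205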